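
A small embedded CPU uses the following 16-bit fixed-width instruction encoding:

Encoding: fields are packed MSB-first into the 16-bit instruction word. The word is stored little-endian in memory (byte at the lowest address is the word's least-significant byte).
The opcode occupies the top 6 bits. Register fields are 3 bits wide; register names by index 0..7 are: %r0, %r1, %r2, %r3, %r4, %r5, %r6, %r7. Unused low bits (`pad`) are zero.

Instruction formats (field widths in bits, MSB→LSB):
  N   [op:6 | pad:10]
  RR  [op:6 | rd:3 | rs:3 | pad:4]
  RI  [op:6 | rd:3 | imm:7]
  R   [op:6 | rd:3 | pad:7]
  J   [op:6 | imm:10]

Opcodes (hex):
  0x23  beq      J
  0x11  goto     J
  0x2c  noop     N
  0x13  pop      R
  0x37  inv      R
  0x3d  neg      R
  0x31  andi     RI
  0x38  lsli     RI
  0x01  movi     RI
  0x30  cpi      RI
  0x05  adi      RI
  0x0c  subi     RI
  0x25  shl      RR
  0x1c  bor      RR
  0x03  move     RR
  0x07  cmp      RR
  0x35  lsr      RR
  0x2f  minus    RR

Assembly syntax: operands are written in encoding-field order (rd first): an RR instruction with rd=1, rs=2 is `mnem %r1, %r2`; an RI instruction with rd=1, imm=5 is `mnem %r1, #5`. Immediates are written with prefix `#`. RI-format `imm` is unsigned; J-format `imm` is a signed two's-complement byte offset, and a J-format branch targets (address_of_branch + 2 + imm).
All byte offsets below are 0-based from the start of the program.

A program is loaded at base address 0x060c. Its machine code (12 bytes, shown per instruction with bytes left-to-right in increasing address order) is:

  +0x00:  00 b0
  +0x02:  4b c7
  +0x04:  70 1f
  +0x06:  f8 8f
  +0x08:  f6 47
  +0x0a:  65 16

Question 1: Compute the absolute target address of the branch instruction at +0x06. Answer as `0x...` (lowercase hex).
0x060c

off 0x06: read f8 8f as little → 0x8ff8
  opcode bits[15:10]=0x23: beq/J
  imm: (w>>0)&0x3ff=0x3f8 (s10→-8) → #-8
  target = base 0x060c + off 0x06 + 2 + imm -8 = 0x060c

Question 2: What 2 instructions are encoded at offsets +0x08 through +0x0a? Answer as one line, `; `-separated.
off 0x08: read f6 47 as little → 0x47f6
  top 6b → 0x11 → goto [J]
  imm: (w>>0)&0x3ff=0x3f6 (s10→-10) → #-10
off 0x0a: read 65 16 as little → 0x1665
  top 6b → 0x5 → adi [RI]
  rd: (w>>7)&0x7=0x4 → %r4
  imm: (w>>0)&0x7f=0x65 → #101

goto #-10; adi %r4, #101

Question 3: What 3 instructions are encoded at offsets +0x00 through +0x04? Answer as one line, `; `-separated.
noop; andi %r6, #75; cmp %r6, %r7

off 0x00: read 00 b0 as little → 0xb000
  opcode bits[15:10]=0x2c: noop/N
off 0x02: read 4b c7 as little → 0xc74b
  opcode bits[15:10]=0x31: andi/RI
  [9:7] rd=6 = %r6
  [6:0] imm=75 = #75
off 0x04: read 70 1f as little → 0x1f70
  opcode bits[15:10]=0x7: cmp/RR
  [9:7] rd=6 = %r6
  [6:4] rs=7 = %r7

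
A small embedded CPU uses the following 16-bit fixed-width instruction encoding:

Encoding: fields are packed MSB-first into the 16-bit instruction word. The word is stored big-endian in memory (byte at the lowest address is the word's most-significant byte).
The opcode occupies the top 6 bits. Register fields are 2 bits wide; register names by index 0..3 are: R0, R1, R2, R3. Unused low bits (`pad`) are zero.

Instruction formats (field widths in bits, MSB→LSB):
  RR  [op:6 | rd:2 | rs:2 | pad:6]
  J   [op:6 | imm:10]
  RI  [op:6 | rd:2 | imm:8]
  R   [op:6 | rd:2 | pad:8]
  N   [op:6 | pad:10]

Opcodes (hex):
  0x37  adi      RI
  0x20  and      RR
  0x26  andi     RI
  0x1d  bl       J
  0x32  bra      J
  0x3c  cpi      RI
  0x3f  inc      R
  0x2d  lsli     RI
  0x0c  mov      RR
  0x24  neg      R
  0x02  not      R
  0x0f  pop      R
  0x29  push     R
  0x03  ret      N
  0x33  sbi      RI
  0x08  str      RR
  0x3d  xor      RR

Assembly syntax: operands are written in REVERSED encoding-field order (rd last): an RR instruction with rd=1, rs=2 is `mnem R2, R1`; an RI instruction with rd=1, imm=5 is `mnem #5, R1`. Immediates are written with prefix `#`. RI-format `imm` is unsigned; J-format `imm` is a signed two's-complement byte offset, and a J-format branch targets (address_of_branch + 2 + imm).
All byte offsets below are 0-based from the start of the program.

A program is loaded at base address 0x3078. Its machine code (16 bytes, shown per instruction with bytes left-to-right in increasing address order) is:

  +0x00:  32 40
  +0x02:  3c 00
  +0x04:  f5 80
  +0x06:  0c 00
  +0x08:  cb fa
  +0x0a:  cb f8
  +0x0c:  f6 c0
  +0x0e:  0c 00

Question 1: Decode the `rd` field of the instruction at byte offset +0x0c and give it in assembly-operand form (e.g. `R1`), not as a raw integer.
R2

@+0c  big-endian(f6 c0) = 0xf6c0
  op=0xf6c0>>10=0x3d ⇒ xor (RR)
  [9:8] rd=2 = R2
  [7:6] rs=3 = R3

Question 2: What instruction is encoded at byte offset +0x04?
xor R2, R1

[04] f5 80 → 0xf580
  opcode bits[15:10]=0x3d: xor/RR
  [9:8] rd=1 = R1
  [7:6] rs=2 = R2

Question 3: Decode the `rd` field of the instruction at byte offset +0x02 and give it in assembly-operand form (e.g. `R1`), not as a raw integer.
[02] 3c 00 → 0x3c00
  op=0x3c00>>10=0xf ⇒ pop (R)
  rd: (w>>8)&0x3=0x0 → R0

R0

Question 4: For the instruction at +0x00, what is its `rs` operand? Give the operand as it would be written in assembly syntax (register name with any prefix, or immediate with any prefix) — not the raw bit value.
@+00  big-endian(32 40) = 0x3240
  op=0x3240>>10=0xc ⇒ mov (RR)
  [9:8] rd=2 = R2
  [7:6] rs=1 = R1

R1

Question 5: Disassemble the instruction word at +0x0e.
@+0e  big-endian(0c 00) = 0x0c00
  op=0x0c00>>10=0x3 ⇒ ret (N)

ret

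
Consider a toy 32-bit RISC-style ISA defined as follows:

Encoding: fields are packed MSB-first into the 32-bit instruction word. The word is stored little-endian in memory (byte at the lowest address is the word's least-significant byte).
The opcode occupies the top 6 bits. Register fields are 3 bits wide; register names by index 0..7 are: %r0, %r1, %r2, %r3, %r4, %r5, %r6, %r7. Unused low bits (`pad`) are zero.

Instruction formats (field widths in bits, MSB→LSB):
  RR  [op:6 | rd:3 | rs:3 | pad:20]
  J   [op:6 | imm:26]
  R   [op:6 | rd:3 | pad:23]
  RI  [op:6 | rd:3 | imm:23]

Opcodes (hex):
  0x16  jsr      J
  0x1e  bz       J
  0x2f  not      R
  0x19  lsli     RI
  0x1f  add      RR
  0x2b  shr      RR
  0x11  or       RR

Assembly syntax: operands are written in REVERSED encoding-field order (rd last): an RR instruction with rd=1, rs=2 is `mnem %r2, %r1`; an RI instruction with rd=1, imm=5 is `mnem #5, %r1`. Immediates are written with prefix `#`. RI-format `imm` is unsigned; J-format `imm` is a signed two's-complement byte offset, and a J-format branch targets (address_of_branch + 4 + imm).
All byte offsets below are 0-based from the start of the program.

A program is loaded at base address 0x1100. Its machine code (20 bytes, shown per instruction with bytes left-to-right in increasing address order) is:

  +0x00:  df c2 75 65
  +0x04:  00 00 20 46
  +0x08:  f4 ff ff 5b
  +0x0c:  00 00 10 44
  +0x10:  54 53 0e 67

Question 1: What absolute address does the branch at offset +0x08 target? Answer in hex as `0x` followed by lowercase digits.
0x1100

off 0x08: read f4 ff ff 5b as little → 0x5bfffff4
  top 6b → 0x16 → jsr [J]
  imm@[25:0]=0x3fffff4 (s26→-12) ⇒ #-12
  target = base 0x1100 + off 0x08 + 4 + imm -12 = 0x1100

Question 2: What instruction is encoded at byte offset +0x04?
or %r2, %r4

+0x04: 00 00 20 46 ⇒ word 0x46200000 (little)
  op=0x46200000>>26=0x11 ⇒ or (RR)
  rd@[25:23]=0x4 ⇒ %r4
  rs@[22:20]=0x2 ⇒ %r2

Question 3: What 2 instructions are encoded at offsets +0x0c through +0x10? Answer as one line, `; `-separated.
+0x0c: 00 00 10 44 ⇒ word 0x44100000 (little)
  opcode bits[31:26]=0x11: or/RR
  rd: (w>>23)&0x7=0x0 → %r0
  rs: (w>>20)&0x7=0x1 → %r1
+0x10: 54 53 0e 67 ⇒ word 0x670e5354 (little)
  opcode bits[31:26]=0x19: lsli/RI
  rd: (w>>23)&0x7=0x6 → %r6
  imm: (w>>0)&0x7fffff=0xe5354 → #938836

or %r1, %r0; lsli #938836, %r6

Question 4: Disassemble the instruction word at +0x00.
lsli #7717599, %r2

[00] df c2 75 65 → 0x6575c2df
  op=0x6575c2df>>26=0x19 ⇒ lsli (RI)
  rd@[25:23]=0x2 ⇒ %r2
  imm@[22:0]=0x75c2df ⇒ #7717599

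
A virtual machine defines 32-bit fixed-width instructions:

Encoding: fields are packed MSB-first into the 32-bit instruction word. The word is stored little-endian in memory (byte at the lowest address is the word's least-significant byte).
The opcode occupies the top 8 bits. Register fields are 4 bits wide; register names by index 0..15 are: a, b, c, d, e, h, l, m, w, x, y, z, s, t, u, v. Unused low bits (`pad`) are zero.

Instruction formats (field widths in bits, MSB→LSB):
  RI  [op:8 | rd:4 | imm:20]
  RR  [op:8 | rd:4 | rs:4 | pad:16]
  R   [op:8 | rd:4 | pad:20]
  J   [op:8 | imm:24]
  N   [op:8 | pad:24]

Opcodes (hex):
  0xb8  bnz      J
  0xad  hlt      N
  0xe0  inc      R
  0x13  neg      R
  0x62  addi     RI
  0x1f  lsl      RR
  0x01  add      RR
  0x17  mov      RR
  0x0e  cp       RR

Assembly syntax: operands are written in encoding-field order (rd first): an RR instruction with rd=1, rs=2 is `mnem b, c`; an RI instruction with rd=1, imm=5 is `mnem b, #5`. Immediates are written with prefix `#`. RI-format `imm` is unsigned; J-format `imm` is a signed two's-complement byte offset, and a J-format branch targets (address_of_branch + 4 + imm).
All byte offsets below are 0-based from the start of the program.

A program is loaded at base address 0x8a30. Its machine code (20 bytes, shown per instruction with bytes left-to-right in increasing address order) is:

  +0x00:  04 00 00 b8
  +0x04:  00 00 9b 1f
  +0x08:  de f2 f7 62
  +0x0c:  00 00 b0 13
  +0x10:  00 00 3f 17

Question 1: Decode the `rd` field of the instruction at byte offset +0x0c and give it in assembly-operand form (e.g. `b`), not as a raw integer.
off 0x0c: read 00 00 b0 13 as little → 0x13b00000
  op=0x13b00000>>24=0x13 ⇒ neg (R)
  rd: (w>>20)&0xf=0xb → z

z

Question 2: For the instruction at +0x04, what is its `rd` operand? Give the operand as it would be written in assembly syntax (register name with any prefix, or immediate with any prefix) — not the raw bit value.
x

[04] 00 00 9b 1f → 0x1f9b0000
  op=0x1f9b0000>>24=0x1f ⇒ lsl (RR)
  [23:20] rd=9 = x
  [19:16] rs=11 = z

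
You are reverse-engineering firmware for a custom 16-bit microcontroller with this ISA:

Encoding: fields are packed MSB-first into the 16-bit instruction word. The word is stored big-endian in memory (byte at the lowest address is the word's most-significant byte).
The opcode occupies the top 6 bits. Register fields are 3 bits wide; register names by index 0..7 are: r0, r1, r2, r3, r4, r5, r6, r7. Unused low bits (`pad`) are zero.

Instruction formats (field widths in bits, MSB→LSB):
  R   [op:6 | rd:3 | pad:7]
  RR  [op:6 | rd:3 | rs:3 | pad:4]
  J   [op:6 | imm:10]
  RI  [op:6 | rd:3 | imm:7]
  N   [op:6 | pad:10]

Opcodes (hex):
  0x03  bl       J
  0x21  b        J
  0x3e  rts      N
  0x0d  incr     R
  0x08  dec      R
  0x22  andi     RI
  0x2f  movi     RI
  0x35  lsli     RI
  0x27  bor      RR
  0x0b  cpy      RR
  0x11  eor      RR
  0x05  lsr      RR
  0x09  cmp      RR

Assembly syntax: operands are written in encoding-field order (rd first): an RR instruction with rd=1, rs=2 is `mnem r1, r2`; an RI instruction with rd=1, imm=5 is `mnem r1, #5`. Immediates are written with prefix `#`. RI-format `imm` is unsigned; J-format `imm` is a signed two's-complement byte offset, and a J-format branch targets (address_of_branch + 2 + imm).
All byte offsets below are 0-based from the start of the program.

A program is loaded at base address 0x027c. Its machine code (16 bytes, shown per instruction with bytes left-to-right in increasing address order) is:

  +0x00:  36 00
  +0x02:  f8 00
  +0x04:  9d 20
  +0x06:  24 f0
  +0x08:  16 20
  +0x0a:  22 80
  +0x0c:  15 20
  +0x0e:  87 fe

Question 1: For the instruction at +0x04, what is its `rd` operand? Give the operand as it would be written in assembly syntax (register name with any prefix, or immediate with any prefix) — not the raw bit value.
@+04  big-endian(9d 20) = 0x9d20
  op=0x9d20>>10=0x27 ⇒ bor (RR)
  rd: (w>>7)&0x7=0x2 → r2
  rs: (w>>4)&0x7=0x2 → r2

r2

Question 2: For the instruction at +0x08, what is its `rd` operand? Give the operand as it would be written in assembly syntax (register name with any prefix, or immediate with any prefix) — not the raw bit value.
[08] 16 20 → 0x1620
  opcode bits[15:10]=0x5: lsr/RR
  rd: (w>>7)&0x7=0x4 → r4
  rs: (w>>4)&0x7=0x2 → r2

r4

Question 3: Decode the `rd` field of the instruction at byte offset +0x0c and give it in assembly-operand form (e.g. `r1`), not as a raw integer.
[0c] 15 20 → 0x1520
  top 6b → 0x5 → lsr [RR]
  [9:7] rd=2 = r2
  [6:4] rs=2 = r2

r2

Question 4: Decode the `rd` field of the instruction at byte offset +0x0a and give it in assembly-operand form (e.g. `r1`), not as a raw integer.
r5

[0a] 22 80 → 0x2280
  op=0x2280>>10=0x8 ⇒ dec (R)
  [9:7] rd=5 = r5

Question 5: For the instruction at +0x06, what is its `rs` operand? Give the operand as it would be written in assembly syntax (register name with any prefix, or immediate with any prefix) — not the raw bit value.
@+06  big-endian(24 f0) = 0x24f0
  opcode bits[15:10]=0x9: cmp/RR
  rd: (w>>7)&0x7=0x1 → r1
  rs: (w>>4)&0x7=0x7 → r7

r7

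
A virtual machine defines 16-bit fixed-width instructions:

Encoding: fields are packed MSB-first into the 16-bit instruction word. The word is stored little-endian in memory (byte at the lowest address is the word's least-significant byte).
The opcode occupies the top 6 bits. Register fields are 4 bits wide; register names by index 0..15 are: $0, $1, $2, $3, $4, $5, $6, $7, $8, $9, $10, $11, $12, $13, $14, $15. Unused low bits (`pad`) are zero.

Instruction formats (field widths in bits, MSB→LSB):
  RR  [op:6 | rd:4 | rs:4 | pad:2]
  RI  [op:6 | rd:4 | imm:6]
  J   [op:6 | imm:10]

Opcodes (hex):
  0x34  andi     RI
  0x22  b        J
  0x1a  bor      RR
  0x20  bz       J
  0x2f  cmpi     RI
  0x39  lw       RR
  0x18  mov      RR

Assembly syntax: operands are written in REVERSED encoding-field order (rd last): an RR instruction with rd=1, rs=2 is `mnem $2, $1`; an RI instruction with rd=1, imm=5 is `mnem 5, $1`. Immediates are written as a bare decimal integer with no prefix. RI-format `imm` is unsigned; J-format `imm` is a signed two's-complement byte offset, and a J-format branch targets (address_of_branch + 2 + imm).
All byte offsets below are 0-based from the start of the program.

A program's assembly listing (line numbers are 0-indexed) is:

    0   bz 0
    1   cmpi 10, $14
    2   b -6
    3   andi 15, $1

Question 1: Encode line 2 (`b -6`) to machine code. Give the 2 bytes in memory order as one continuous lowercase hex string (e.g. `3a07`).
line 2 (b): pack op=0x22:6|imm=-6:10 = 0x8bfa; little→ fa 8b

fa8b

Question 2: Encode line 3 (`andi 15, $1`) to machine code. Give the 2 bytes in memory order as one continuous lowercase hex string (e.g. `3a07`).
line 3 (andi): pack op=0x34:6|rd=1:4|imm=15:6 = 0xd04f; little→ 4f d0

4fd0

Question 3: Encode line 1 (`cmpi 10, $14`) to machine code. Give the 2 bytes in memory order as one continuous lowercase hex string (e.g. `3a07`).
8abf

L1: cmpi op=0x2f:6|rd=14:4|imm=10:6 ⇒ 0xbf8a ⇒ little 8a bf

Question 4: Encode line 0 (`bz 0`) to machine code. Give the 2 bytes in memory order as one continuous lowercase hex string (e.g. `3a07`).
line 0 (bz): pack op=0x20:6|imm=0:10 = 0x8000; little→ 00 80

0080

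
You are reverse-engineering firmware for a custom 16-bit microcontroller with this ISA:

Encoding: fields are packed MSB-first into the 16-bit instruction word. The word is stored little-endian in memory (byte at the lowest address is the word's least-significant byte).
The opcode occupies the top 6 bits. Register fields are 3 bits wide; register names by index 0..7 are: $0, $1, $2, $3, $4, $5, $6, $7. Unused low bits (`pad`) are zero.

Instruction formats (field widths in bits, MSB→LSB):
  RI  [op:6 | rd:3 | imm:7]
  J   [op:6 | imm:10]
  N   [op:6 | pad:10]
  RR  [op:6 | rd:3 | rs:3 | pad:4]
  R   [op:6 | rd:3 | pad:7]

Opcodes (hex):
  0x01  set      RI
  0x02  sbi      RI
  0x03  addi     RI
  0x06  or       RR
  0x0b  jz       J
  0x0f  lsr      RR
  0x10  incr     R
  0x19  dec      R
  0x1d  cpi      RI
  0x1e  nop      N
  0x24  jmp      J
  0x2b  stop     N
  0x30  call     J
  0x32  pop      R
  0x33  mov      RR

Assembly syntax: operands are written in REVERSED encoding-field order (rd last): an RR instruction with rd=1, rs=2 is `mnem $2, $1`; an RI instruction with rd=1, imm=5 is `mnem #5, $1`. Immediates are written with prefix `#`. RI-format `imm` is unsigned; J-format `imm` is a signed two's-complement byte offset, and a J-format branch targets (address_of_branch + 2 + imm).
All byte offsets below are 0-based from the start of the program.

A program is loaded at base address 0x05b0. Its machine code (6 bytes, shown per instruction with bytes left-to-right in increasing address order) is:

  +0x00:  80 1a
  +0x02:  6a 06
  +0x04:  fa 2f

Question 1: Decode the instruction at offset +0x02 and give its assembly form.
off 0x02: read 6a 06 as little → 0x066a
  opcode bits[15:10]=0x1: set/RI
  [9:7] rd=4 = $4
  [6:0] imm=106 = #106

set #106, $4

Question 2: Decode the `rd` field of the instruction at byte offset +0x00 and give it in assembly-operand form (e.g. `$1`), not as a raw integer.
+0x00: 80 1a ⇒ word 0x1a80 (little)
  op=0x1a80>>10=0x6 ⇒ or (RR)
  rd: (w>>7)&0x7=0x5 → $5
  rs: (w>>4)&0x7=0x0 → $0

$5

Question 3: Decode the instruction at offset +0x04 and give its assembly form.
off 0x04: read fa 2f as little → 0x2ffa
  top 6b → 0xb → jz [J]
  [9:0] imm=1018 (s10→-6) = #-6

jz #-6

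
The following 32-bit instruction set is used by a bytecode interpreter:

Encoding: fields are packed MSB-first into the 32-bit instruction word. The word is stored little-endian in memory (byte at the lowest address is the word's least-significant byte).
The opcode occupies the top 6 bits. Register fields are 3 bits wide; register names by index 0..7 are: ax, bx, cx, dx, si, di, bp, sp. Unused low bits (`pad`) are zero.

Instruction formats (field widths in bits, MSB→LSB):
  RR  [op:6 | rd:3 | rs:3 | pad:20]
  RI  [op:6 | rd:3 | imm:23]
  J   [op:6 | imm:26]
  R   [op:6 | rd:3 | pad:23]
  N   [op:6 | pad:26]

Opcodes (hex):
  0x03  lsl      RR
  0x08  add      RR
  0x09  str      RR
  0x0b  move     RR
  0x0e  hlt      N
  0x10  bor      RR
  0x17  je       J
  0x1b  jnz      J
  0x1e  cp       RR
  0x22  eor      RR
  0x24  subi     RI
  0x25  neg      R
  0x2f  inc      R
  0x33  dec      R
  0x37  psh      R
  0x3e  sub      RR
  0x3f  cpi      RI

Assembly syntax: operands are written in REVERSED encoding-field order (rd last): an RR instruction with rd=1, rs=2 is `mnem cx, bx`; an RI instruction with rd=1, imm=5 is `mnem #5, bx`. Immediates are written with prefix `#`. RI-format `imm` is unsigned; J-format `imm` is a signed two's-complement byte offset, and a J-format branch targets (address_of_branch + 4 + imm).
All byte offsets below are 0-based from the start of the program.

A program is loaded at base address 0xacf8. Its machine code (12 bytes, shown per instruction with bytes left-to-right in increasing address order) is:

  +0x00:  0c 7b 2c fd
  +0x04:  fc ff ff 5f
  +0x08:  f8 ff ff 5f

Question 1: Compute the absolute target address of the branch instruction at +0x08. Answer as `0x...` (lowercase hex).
@+08  little-endian(f8 ff ff 5f) = 0x5ffffff8
  opcode bits[31:26]=0x17: je/J
  [25:0] imm=67108856 (s26→-8) = #-8
  target = base 0xacf8 + off 0x08 + 4 + imm -8 = 0xacfc

0xacfc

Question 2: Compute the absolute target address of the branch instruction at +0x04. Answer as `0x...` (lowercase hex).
0xacfc

+0x04: fc ff ff 5f ⇒ word 0x5ffffffc (little)
  top 6b → 0x17 → je [J]
  [25:0] imm=67108860 (s26→-4) = #-4
  target = base 0xacf8 + off 0x04 + 4 + imm -4 = 0xacfc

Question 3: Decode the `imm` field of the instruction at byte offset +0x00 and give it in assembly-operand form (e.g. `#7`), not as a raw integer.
[00] 0c 7b 2c fd → 0xfd2c7b0c
  op=0xfd2c7b0c>>26=0x3f ⇒ cpi (RI)
  [25:23] rd=2 = cx
  [22:0] imm=2915084 = #2915084

#2915084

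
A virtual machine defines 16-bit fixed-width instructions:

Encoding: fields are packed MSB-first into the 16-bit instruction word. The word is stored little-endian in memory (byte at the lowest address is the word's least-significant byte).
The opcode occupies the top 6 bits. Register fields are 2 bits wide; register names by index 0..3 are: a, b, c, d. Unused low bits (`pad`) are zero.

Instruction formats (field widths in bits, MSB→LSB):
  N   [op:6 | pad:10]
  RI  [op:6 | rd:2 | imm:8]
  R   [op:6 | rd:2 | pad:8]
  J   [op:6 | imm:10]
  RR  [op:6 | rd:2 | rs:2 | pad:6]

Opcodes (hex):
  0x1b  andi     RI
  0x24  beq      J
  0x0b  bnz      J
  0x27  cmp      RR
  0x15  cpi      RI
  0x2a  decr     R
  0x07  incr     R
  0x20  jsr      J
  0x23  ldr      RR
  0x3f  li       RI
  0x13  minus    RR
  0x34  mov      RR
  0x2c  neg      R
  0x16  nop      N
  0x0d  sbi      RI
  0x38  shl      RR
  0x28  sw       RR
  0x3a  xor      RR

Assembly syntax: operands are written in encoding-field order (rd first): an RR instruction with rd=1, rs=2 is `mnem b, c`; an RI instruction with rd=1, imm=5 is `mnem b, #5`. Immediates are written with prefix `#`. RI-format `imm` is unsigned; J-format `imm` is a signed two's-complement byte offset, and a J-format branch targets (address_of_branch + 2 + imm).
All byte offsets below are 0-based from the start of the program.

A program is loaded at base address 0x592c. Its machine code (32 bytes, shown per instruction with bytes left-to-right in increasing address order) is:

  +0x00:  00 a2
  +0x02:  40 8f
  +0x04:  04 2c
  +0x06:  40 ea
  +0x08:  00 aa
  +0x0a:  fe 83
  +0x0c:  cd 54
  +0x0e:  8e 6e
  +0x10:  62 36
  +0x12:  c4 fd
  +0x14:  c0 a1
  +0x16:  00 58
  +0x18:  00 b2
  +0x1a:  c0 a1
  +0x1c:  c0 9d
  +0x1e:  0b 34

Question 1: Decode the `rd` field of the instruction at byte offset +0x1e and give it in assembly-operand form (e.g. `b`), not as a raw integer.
[1e] 0b 34 → 0x340b
  opcode bits[15:10]=0xd: sbi/RI
  rd: (w>>8)&0x3=0x0 → a
  imm: (w>>0)&0xff=0xb → #11

a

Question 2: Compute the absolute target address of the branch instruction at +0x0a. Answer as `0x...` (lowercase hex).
off 0x0a: read fe 83 as little → 0x83fe
  top 6b → 0x20 → jsr [J]
  imm: (w>>0)&0x3ff=0x3fe (s10→-2) → #-2
  target = base 0x592c + off 0x0a + 2 + imm -2 = 0x5936

0x5936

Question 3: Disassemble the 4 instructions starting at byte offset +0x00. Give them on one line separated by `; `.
+0x00: 00 a2 ⇒ word 0xa200 (little)
  top 6b → 0x28 → sw [RR]
  [9:8] rd=2 = c
  [7:6] rs=0 = a
+0x02: 40 8f ⇒ word 0x8f40 (little)
  top 6b → 0x23 → ldr [RR]
  [9:8] rd=3 = d
  [7:6] rs=1 = b
+0x04: 04 2c ⇒ word 0x2c04 (little)
  top 6b → 0xb → bnz [J]
  [9:0] imm=4 = #4
+0x06: 40 ea ⇒ word 0xea40 (little)
  top 6b → 0x3a → xor [RR]
  [9:8] rd=2 = c
  [7:6] rs=1 = b

sw c, a; ldr d, b; bnz #4; xor c, b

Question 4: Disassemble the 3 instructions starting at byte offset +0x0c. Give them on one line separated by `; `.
@+0c  little-endian(cd 54) = 0x54cd
  opcode bits[15:10]=0x15: cpi/RI
  rd: (w>>8)&0x3=0x0 → a
  imm: (w>>0)&0xff=0xcd → #205
@+0e  little-endian(8e 6e) = 0x6e8e
  opcode bits[15:10]=0x1b: andi/RI
  rd: (w>>8)&0x3=0x2 → c
  imm: (w>>0)&0xff=0x8e → #142
@+10  little-endian(62 36) = 0x3662
  opcode bits[15:10]=0xd: sbi/RI
  rd: (w>>8)&0x3=0x2 → c
  imm: (w>>0)&0xff=0x62 → #98

cpi a, #205; andi c, #142; sbi c, #98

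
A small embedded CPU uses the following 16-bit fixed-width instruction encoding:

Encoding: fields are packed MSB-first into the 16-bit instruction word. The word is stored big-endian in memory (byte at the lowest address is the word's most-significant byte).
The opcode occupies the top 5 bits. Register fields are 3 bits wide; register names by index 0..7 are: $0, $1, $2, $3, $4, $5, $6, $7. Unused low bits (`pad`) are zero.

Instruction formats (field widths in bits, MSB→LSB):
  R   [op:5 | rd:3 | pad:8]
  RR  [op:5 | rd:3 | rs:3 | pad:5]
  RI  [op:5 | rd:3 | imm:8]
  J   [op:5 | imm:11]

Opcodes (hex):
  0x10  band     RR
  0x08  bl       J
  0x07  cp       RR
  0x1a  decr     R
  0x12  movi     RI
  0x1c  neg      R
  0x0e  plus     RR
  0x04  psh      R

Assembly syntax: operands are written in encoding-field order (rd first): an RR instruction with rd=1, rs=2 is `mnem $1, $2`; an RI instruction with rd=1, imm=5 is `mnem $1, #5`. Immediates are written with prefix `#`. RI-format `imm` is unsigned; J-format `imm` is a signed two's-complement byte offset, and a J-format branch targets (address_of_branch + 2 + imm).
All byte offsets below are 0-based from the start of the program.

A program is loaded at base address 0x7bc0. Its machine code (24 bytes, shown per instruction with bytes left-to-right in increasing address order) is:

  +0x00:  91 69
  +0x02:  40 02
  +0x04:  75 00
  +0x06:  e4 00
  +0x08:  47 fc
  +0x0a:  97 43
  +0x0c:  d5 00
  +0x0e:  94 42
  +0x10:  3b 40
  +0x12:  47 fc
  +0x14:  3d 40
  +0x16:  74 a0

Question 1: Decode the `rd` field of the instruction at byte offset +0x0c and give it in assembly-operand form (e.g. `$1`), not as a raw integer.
+0x0c: d5 00 ⇒ word 0xd500 (big)
  op=0xd500>>11=0x1a ⇒ decr (R)
  rd@[10:8]=0x5 ⇒ $5

$5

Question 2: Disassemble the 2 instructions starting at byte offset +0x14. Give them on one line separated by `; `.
cp $5, $2; plus $4, $5

+0x14: 3d 40 ⇒ word 0x3d40 (big)
  opcode bits[15:11]=0x7: cp/RR
  rd@[10:8]=0x5 ⇒ $5
  rs@[7:5]=0x2 ⇒ $2
+0x16: 74 a0 ⇒ word 0x74a0 (big)
  opcode bits[15:11]=0xe: plus/RR
  rd@[10:8]=0x4 ⇒ $4
  rs@[7:5]=0x5 ⇒ $5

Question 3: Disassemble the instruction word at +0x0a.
movi $7, #67

+0x0a: 97 43 ⇒ word 0x9743 (big)
  op=0x9743>>11=0x12 ⇒ movi (RI)
  rd: (w>>8)&0x7=0x7 → $7
  imm: (w>>0)&0xff=0x43 → #67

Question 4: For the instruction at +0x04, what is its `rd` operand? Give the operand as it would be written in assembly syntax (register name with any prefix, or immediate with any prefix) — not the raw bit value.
off 0x04: read 75 00 as big → 0x7500
  top 5b → 0xe → plus [RR]
  [10:8] rd=5 = $5
  [7:5] rs=0 = $0

$5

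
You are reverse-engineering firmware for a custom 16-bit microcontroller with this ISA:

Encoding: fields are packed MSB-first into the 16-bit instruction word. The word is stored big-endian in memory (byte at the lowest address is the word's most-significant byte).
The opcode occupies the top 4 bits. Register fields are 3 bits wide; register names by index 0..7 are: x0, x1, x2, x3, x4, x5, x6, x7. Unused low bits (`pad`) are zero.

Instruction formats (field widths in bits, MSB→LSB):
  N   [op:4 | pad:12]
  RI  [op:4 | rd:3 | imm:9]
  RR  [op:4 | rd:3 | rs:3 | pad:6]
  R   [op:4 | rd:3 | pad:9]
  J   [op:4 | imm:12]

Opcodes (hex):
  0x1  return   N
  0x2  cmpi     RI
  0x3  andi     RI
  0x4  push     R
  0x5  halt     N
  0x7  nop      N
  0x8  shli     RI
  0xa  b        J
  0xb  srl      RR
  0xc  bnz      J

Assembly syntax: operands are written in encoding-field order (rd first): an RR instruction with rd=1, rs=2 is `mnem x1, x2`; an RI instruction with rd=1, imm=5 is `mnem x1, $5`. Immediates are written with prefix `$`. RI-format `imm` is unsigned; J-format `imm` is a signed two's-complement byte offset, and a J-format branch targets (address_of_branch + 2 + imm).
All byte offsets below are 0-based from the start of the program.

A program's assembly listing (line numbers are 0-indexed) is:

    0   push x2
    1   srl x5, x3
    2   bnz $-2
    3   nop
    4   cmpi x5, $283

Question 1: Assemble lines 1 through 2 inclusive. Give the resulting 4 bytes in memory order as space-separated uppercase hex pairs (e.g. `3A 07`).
BA C0 CF FE

1. srl fields op=0xb:4|rd=5:3|rs=3:3|pad=0:6 → word bac0h → ba c0
2. bnz fields op=0xc:4|imm=-2:12 → word cffeh → cf fe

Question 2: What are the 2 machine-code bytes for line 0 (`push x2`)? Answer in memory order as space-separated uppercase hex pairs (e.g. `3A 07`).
44 00

L0: push op=0x4:4|rd=2:3|pad=0:9 ⇒ 0x4400 ⇒ big 44 00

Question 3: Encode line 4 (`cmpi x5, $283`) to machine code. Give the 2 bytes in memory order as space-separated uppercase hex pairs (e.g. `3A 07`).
4. cmpi fields op=0x2:4|rd=5:3|imm=283:9 → word 2b1bh → 2b 1b

2B 1B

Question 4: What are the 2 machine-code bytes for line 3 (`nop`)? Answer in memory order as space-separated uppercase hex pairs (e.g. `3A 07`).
70 00

L3: nop op=0x7:4|pad=0:12 ⇒ 0x7000 ⇒ big 70 00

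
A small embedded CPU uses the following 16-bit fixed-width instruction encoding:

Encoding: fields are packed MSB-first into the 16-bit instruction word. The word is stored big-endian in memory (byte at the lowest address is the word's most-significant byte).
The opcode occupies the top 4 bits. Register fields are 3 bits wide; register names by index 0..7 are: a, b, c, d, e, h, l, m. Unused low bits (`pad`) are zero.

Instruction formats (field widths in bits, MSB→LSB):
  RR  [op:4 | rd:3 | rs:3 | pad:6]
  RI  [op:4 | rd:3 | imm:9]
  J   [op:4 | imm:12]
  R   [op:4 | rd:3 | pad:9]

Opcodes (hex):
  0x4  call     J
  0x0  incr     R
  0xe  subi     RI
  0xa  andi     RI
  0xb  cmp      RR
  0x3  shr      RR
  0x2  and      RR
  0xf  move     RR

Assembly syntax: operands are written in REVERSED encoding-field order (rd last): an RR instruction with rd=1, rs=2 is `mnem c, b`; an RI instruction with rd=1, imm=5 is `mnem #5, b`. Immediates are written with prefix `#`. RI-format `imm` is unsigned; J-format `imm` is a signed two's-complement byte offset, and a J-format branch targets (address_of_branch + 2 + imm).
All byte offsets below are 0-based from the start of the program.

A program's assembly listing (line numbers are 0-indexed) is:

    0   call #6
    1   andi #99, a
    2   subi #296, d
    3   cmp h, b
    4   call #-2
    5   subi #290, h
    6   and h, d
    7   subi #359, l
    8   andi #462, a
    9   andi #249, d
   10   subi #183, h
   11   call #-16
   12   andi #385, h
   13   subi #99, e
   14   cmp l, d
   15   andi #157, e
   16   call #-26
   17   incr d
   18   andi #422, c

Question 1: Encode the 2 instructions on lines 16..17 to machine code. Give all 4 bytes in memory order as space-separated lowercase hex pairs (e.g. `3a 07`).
4f e6 06 00

line 16 (call): pack op=0x4:4|imm=-26:12 = 0x4fe6; big→ 4f e6
line 17 (incr): pack op=0x0:4|rd=3:3|pad=0:9 = 0x0600; big→ 06 00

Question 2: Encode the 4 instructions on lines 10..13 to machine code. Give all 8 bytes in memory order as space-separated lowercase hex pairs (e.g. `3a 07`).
line 10 (subi): pack op=0xe:4|rd=5:3|imm=183:9 = 0xeab7; big→ ea b7
line 11 (call): pack op=0x4:4|imm=-16:12 = 0x4ff0; big→ 4f f0
line 12 (andi): pack op=0xa:4|rd=5:3|imm=385:9 = 0xab81; big→ ab 81
line 13 (subi): pack op=0xe:4|rd=4:3|imm=99:9 = 0xe863; big→ e8 63

ea b7 4f f0 ab 81 e8 63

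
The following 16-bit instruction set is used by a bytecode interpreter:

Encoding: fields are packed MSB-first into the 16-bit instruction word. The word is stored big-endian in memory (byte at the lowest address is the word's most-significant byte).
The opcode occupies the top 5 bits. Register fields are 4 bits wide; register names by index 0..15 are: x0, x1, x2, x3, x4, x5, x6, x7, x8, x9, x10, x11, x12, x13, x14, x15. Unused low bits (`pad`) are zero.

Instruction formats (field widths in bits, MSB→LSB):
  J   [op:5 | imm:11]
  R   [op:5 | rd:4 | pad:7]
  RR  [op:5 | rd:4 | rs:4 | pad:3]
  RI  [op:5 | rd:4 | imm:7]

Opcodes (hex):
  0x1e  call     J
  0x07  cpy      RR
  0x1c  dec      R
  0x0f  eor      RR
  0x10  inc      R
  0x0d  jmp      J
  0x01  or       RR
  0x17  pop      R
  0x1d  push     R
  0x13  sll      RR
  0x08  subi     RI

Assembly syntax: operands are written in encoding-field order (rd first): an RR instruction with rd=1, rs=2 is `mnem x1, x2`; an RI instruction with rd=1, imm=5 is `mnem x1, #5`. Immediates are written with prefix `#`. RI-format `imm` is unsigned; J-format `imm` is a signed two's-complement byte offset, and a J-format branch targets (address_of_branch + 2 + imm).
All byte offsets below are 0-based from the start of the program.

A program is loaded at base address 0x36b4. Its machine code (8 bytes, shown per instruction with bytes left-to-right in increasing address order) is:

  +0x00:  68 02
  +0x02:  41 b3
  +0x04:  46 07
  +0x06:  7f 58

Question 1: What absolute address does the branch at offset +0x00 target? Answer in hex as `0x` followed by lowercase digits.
off 0x00: read 68 02 as big → 0x6802
  top 5b → 0xd → jmp [J]
  [10:0] imm=2 = #2
  target = base 0x36b4 + off 0x00 + 2 + imm 2 = 0x36b8

0x36b8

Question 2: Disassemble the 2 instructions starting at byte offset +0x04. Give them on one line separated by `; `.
subi x12, #7; eor x14, x11

@+04  big-endian(46 07) = 0x4607
  op=0x4607>>11=0x8 ⇒ subi (RI)
  rd: (w>>7)&0xf=0xc → x12
  imm: (w>>0)&0x7f=0x7 → #7
@+06  big-endian(7f 58) = 0x7f58
  op=0x7f58>>11=0xf ⇒ eor (RR)
  rd: (w>>7)&0xf=0xe → x14
  rs: (w>>3)&0xf=0xb → x11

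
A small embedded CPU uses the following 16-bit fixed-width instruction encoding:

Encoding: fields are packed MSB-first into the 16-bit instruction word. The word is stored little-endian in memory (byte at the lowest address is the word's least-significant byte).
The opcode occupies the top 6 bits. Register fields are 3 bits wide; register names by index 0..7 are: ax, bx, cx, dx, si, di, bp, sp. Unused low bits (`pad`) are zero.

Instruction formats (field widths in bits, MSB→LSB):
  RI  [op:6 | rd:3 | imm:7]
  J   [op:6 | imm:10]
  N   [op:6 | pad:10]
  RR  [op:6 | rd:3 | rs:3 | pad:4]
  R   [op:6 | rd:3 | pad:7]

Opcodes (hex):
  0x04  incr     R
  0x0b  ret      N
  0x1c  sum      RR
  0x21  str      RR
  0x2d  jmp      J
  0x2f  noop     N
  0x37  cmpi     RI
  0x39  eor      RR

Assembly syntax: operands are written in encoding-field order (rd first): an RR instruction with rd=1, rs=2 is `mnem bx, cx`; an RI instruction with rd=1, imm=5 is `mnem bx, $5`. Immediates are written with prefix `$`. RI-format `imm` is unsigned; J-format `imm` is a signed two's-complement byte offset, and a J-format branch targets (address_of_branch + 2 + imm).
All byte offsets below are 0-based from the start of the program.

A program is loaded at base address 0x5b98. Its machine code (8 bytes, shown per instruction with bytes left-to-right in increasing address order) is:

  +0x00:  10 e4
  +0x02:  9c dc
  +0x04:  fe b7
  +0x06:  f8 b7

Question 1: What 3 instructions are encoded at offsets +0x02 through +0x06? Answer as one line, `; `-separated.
[02] 9c dc → 0xdc9c
  top 6b → 0x37 → cmpi [RI]
  [9:7] rd=1 = bx
  [6:0] imm=28 = $28
[04] fe b7 → 0xb7fe
  top 6b → 0x2d → jmp [J]
  [9:0] imm=1022 (s10→-2) = $-2
[06] f8 b7 → 0xb7f8
  top 6b → 0x2d → jmp [J]
  [9:0] imm=1016 (s10→-8) = $-8

cmpi bx, $28; jmp $-2; jmp $-8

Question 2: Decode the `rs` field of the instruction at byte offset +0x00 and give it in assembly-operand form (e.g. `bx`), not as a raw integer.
bx

+0x00: 10 e4 ⇒ word 0xe410 (little)
  top 6b → 0x39 → eor [RR]
  [9:7] rd=0 = ax
  [6:4] rs=1 = bx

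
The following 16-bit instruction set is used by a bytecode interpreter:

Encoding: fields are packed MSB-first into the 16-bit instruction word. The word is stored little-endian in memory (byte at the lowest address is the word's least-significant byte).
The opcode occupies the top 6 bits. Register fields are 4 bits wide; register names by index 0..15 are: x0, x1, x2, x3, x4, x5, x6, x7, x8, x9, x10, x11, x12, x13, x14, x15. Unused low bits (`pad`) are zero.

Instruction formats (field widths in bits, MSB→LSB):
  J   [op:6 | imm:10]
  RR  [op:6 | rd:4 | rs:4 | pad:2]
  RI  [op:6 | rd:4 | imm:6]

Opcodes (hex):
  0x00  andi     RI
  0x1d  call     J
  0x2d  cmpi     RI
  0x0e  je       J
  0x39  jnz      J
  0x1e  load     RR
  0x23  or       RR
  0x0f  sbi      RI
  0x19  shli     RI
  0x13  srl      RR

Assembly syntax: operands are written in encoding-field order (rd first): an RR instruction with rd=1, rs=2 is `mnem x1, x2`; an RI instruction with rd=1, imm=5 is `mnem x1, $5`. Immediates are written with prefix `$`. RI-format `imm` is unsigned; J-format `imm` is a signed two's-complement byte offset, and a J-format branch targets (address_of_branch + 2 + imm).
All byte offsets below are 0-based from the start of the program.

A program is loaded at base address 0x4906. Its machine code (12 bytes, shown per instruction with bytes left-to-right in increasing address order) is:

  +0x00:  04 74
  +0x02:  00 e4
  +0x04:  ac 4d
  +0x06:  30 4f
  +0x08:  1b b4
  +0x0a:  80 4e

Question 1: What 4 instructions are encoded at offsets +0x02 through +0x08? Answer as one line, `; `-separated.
[02] 00 e4 → 0xe400
  op=0xe400>>10=0x39 ⇒ jnz (J)
  imm@[9:0]=0x0 ⇒ $0
[04] ac 4d → 0x4dac
  op=0x4dac>>10=0x13 ⇒ srl (RR)
  rd@[9:6]=0x6 ⇒ x6
  rs@[5:2]=0xb ⇒ x11
[06] 30 4f → 0x4f30
  op=0x4f30>>10=0x13 ⇒ srl (RR)
  rd@[9:6]=0xc ⇒ x12
  rs@[5:2]=0xc ⇒ x12
[08] 1b b4 → 0xb41b
  op=0xb41b>>10=0x2d ⇒ cmpi (RI)
  rd@[9:6]=0x0 ⇒ x0
  imm@[5:0]=0x1b ⇒ $27

jnz $0; srl x6, x11; srl x12, x12; cmpi x0, $27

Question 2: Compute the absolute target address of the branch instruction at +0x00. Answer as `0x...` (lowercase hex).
@+00  little-endian(04 74) = 0x7404
  opcode bits[15:10]=0x1d: call/J
  [9:0] imm=4 = $4
  target = base 0x4906 + off 0x00 + 2 + imm 4 = 0x490c

0x490c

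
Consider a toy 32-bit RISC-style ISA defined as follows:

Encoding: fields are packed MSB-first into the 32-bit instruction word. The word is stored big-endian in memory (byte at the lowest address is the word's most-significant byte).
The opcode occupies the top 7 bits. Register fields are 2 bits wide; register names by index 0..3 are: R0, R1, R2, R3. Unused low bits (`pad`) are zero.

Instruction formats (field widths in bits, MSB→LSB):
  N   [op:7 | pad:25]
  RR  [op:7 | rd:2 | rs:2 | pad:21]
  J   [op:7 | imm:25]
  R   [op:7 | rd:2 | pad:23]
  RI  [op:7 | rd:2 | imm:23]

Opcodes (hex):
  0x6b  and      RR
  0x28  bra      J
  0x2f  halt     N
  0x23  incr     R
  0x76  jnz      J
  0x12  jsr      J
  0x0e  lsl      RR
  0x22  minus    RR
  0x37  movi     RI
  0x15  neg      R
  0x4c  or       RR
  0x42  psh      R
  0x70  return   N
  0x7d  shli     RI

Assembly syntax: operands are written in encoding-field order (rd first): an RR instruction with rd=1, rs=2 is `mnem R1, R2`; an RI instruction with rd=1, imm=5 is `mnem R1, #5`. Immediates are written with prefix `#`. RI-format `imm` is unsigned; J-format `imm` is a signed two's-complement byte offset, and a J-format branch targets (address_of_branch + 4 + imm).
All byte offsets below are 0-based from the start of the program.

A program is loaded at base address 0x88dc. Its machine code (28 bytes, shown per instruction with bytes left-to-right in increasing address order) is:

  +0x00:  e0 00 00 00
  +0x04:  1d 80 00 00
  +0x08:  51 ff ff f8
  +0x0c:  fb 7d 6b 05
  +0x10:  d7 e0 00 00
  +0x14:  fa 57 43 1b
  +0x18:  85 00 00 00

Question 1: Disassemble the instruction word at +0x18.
@+18  big-endian(85 00 00 00) = 0x85000000
  top 7b → 0x42 → psh [R]
  [24:23] rd=2 = R2

psh R2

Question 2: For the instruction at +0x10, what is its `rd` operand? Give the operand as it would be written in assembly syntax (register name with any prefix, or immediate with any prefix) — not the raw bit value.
off 0x10: read d7 e0 00 00 as big → 0xd7e00000
  opcode bits[31:25]=0x6b: and/RR
  rd: (w>>23)&0x3=0x3 → R3
  rs: (w>>21)&0x3=0x3 → R3

R3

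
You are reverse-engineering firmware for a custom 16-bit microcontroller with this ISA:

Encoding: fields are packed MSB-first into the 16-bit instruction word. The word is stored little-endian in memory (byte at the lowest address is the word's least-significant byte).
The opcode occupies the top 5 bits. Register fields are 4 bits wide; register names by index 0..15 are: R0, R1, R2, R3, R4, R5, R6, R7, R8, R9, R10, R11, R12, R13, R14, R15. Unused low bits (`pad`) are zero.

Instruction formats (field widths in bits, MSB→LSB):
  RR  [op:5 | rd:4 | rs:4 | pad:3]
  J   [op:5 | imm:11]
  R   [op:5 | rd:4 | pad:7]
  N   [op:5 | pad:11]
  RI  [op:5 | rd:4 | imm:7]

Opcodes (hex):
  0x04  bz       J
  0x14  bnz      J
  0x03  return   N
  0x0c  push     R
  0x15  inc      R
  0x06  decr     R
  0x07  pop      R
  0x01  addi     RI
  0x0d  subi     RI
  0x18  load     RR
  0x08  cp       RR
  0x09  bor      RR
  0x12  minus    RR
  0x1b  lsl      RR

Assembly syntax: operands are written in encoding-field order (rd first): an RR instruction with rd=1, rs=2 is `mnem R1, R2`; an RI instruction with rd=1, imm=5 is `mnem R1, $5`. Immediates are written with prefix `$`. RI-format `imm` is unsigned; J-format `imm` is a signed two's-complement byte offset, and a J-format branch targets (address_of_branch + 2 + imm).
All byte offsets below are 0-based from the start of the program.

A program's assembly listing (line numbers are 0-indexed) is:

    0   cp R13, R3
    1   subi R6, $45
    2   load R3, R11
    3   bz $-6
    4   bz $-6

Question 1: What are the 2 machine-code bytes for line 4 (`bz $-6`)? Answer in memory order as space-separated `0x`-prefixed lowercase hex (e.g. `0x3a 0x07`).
0xfa 0x27

line 4 (bz): pack op=0x4:5|imm=-6:11 = 0x27fa; little→ fa 27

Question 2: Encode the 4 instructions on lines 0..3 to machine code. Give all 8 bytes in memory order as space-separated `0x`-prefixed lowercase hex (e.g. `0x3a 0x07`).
0. cp fields op=0x8:5|rd=13:4|rs=3:4|pad=0:3 → word 4698h → 98 46
1. subi fields op=0xd:5|rd=6:4|imm=45:7 → word 6b2dh → 2d 6b
2. load fields op=0x18:5|rd=3:4|rs=11:4|pad=0:3 → word c1d8h → d8 c1
3. bz fields op=0x4:5|imm=-6:11 → word 27fah → fa 27

0x98 0x46 0x2d 0x6b 0xd8 0xc1 0xfa 0x27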